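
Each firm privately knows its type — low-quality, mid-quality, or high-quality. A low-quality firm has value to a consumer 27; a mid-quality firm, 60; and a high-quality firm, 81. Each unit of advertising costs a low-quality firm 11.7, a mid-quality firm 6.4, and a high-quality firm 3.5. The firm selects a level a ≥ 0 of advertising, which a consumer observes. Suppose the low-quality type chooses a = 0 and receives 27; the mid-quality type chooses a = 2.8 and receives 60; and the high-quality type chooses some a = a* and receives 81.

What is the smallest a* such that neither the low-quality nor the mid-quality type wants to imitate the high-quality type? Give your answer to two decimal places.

Mid-quality type (on-path payoff 60 − 6.4×2.8 = 42.08) won't mimic when 42.08 ≥ 81 − 6.4·a*, i.e. a* ≥ 6.08.
Low-quality type (on-path payoff 27) won't mimic when 27 ≥ 81 − 11.7·a*, i.e. a* ≥ 4.62.
Both must hold, so a* = max(4.62, 6.08) = 6.08. The mid-quality type's constraint binds.

6.08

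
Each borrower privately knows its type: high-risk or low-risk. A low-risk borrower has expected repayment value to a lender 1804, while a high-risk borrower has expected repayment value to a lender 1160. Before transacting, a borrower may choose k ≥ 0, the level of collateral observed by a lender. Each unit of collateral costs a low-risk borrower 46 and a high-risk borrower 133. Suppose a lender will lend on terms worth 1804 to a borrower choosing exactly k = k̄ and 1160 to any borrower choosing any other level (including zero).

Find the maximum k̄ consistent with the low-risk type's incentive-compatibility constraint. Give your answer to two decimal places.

14.00

Choosing k̄ yields the low-risk type 1804 − 46·k̄; choosing zero yields 1160.
The low-risk type is indifferent at 1804 − 46·k̄ = 1160, i.e. k̄ = (1804 − 1160) / 46 = 14.00.
For any k̄ above 14.00 the low-risk type would rather pool at zero, so separation collapses.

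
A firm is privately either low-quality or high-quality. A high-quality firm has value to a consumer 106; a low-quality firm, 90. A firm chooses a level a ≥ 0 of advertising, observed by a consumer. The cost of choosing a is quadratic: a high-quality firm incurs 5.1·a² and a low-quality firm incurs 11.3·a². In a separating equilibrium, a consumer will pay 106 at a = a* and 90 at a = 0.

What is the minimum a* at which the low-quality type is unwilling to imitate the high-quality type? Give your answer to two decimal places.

The low-quality type at a = 0 receives 90; imitating at a* yields 106 − 11.3·a*².
Indifference: 90 = 106 − 11.3·a*², so a*² = (106 − 90) / 11.3 ≈ 1.4159.
a* = √1.4159 ≈ 1.19.

1.19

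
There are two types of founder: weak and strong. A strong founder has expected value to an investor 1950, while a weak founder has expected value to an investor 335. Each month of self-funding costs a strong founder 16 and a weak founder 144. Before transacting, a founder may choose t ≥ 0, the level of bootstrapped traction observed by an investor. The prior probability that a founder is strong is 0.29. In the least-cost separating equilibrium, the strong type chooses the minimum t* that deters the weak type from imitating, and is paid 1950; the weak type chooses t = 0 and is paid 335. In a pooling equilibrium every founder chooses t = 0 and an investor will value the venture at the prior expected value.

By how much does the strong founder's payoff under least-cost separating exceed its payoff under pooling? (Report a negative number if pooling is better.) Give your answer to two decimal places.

Least-cost separating signal: t* solves 335 = 1950 − 144·t*, so t* = (1950 − 335)/144 ≈ 11.2153.
Strong type's separating payoff: 1950 − 16 × t* = 1950 − 16 × (1950 − 335)/144 = 1950 − 25840/144 ≈ 1770.5556.
Pooling payoff: 0.29 × 1950 + 0.71 × 335 = 803.35.
Difference: 1770.5556 − 803.35 = 967.2056, i.e. 967.21 to two decimal places.
The strong type prefers to separate.

967.21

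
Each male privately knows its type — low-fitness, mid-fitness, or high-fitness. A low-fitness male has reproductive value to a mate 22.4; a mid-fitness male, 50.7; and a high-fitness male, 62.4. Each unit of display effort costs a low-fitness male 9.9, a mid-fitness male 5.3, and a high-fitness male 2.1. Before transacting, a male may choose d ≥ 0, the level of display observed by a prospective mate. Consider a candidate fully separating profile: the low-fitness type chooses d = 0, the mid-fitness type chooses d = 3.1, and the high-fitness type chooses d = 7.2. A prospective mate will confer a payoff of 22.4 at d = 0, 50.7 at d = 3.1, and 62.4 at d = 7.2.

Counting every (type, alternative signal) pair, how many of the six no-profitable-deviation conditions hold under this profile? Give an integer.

6

Mid-fitness (own payoff 50.7 − 5.3×3.1 = 34.27): to d=0 gives 22.4 → no gain ✓; to d=7.2 gives 62.4 − 5.3×7.2 = 24.24 → no gain ✓.
High-fitness (own payoff 62.4 − 2.1×7.2 = 47.28): to d=0 gives 22.4 → no gain ✓; to d=3.1 gives 50.7 − 2.1×3.1 = 44.19 → no gain ✓.
Low-fitness (own payoff 22.4): to d=3.1 gives 50.7 − 9.9×3.1 = 20.01 → no gain ✓; to d=7.2 gives 62.4 − 9.9×7.2 = -8.88 → no gain ✓.
6 of the 6 constraints hold; this profile is a separating equilibrium.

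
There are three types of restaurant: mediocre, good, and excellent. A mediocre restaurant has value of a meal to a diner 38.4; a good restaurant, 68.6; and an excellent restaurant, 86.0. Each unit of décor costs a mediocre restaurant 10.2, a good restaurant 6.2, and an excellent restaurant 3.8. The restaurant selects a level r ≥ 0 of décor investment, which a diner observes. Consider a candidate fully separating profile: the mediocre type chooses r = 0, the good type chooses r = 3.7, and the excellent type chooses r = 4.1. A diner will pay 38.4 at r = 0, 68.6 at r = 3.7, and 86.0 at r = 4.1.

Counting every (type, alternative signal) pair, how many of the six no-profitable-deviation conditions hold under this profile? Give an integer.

4

Mediocre (own payoff 38.4): to r=3.7 gives 68.6 − 10.2×3.7 = 30.86 → no gain ✓; to r=4.1 gives 86.0 − 10.2×4.1 = 44.18 → profitable ✗.
Good (own payoff 68.6 − 6.2×3.7 = 45.66): to r=0 gives 38.4 → no gain ✓; to r=4.1 gives 86.0 − 6.2×4.1 = 60.58 → profitable ✗.
Excellent (own payoff 86.0 − 3.8×4.1 = 70.42): to r=0 gives 38.4 → no gain ✓; to r=3.7 gives 68.6 − 3.8×3.7 = 54.54 → no gain ✓.
4 of the 6 constraints hold; not an equilibrium.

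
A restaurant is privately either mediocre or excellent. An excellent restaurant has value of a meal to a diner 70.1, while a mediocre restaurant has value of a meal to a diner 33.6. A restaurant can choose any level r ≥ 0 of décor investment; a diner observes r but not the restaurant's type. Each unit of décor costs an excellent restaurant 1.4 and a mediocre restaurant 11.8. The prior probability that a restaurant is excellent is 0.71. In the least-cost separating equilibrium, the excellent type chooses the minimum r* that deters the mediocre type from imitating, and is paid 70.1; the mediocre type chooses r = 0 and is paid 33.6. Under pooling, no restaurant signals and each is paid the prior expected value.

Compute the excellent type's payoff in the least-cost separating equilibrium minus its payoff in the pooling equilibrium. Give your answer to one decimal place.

Least-cost separating signal: r* solves 33.6 = 70.1 − 11.8·r*, so r* = (70.1 − 33.6)/11.8 ≈ 3.0932.
Excellent type's separating payoff: 70.1 − 1.4 × r* = 70.1 − 1.4 × (70.1 − 33.6)/11.8 = 70.1 − 51.1/11.8 ≈ 65.769.
Pooling payoff: 0.71 × 70.1 + 0.29 × 33.6 = 59.515.
Difference: 65.769 − 59.515 = 6.254, i.e. 6.3 to one decimal place.
The excellent type prefers to separate.

6.3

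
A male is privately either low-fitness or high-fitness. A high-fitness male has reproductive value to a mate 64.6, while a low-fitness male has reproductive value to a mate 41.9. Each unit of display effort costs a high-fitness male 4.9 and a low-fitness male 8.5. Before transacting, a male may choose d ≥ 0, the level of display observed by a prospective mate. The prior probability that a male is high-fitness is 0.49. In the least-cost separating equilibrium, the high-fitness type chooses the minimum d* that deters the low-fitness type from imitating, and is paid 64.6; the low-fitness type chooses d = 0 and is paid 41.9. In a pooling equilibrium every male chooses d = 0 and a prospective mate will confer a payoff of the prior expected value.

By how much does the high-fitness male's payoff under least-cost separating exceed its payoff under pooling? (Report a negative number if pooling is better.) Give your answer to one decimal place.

-1.5

Least-cost separating signal: d* solves 41.9 = 64.6 − 8.5·d*, so d* = (64.6 − 41.9)/8.5 ≈ 2.6706.
High-fitness type's separating payoff: 64.6 − 4.9 × d* = 64.6 − 4.9 × (64.6 − 41.9)/8.5 = 64.6 − 111.23/8.5 ≈ 51.514.
Pooling payoff: 0.49 × 64.6 + 0.51 × 41.9 = 53.023.
Difference: 51.514 − 53.023 = -1.509, i.e. -1.5 to one decimal place.
The high-fitness type would prefer the pooling outcome.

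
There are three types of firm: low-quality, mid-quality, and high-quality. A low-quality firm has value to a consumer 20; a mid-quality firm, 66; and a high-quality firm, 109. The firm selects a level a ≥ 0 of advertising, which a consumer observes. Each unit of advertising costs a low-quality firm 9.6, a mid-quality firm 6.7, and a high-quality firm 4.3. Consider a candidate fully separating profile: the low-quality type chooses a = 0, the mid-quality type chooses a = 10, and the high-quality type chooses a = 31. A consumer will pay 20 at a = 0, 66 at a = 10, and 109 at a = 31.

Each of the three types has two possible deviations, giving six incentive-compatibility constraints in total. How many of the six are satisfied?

3

Low-quality (own payoff 20): to a=10 gives 66 − 9.6×10 = -30 → no gain ✓; to a=31 gives 109 − 9.6×31 = -188.6 → no gain ✓.
Mid-quality (own payoff 66 − 6.7×10 = -1): to a=0 gives 20 → profitable ✗; to a=31 gives 109 − 6.7×31 = -98.7 → no gain ✓.
High-quality (own payoff 109 − 4.3×31 = -24.3): to a=0 gives 20 → profitable ✗; to a=10 gives 66 − 4.3×10 = 23 → profitable ✗.
3 of the 6 constraints hold; not an equilibrium.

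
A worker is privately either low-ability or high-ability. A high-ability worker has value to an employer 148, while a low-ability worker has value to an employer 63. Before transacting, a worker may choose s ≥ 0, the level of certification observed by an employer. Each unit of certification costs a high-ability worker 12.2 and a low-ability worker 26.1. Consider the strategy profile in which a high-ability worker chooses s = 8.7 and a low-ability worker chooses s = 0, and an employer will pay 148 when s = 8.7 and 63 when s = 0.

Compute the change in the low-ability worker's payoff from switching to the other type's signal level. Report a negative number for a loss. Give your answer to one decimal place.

Playing s = 0 the low-ability worker receives 63.
Deviating to s = 8.7 brings payment 148 at cost 26.1 × 8.7 = 227.07, netting -79.07.
Gain from deviating: -79.07 − 63 = -142.07, i.e. -142.1 to one decimal place.
The gain is negative, so the low-ability type's incentive-compatibility constraint is satisfied.

-142.1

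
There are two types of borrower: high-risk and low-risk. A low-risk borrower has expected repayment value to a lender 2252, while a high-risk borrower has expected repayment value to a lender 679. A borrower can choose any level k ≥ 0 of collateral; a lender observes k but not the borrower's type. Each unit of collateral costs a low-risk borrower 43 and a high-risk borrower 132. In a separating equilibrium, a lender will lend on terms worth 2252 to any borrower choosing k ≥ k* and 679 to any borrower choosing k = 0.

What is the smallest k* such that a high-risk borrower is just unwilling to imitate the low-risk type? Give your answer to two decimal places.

11.92

A high-risk borrower choosing k = 0 receives 679.
Imitating at k* instead would pay 2252 at cost 132·k*, netting 2252 − 132·k*.
Indifference: 679 = 2252 − 132·k*, so k* = (2252 − 679) / 132 ≈ 11.92.
At k* the high-risk type's incentive constraint just binds; the low-risk type strictly prefers k* since its per-unit cost is lower.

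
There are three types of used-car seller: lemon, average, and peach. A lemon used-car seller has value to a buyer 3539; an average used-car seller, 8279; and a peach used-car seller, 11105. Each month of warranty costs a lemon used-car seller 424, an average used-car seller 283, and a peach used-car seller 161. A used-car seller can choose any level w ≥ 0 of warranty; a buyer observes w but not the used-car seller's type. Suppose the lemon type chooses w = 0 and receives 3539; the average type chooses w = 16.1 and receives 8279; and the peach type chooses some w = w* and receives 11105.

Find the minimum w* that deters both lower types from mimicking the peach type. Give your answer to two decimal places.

26.09

Average type (on-path payoff 8279 − 283×16.1 = 3722.7) won't mimic when 3722.7 ≥ 11105 − 283·w*, i.e. w* ≥ 26.09.
Lemon type (on-path payoff 3539) won't mimic when 3539 ≥ 11105 − 424·w*, i.e. w* ≥ 17.84.
Both must hold, so w* = max(17.84, 26.09) = 26.09. The average type's constraint binds.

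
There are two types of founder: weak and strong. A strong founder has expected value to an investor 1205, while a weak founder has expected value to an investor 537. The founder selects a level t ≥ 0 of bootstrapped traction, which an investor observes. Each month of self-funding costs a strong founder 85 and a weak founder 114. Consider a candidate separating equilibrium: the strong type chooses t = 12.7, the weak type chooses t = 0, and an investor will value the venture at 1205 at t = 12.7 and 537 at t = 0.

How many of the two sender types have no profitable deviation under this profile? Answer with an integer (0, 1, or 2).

Strong type: signal → 1205 − 85 × 12.7 = 125.5; deviate to 0 → 537. IC fails (125.5 < 537).
Weak type: stay at 0 → 537; mimic → 1205 − 114 × 12.7 = -242.8. IC holds (537 ≥ -242.8).
1 of 2 constraints hold, so this profile is not an equilibrium.

1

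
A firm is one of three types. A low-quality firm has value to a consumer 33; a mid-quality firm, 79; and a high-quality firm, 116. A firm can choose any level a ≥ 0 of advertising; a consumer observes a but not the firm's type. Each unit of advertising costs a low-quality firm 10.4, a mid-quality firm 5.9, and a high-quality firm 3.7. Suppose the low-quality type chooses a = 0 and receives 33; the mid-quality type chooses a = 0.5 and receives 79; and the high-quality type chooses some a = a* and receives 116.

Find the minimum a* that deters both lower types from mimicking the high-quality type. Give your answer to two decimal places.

7.98

Mid-quality type (on-path payoff 79 − 5.9×0.5 = 76.05) won't mimic when 76.05 ≥ 116 − 5.9·a*, i.e. a* ≥ 6.77.
Low-quality type (on-path payoff 33) won't mimic when 33 ≥ 116 − 10.4·a*, i.e. a* ≥ 7.98.
Both must hold, so a* = max(7.98, 6.77) = 7.98. The low-quality type's constraint binds.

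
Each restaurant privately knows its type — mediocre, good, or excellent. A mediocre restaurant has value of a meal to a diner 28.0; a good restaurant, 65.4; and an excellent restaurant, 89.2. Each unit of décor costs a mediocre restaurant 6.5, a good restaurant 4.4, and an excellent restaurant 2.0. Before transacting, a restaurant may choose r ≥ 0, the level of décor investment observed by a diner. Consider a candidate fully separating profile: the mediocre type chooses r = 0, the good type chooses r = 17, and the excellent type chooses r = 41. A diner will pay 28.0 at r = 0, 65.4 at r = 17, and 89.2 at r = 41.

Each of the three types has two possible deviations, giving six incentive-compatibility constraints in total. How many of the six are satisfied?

3

Excellent (own payoff 89.2 − 2.0×41 = 7.2): to r=0 gives 28.0 → profitable ✗; to r=17 gives 65.4 − 2.0×17 = 31.4 → profitable ✗.
Mediocre (own payoff 28.0): to r=17 gives 65.4 − 6.5×17 = -45.1 → no gain ✓; to r=41 gives 89.2 − 6.5×41 = -177.3 → no gain ✓.
Good (own payoff 65.4 − 4.4×17 = -9.4): to r=0 gives 28.0 → profitable ✗; to r=41 gives 89.2 − 4.4×41 = -91.2 → no gain ✓.
3 of the 6 constraints hold; not an equilibrium.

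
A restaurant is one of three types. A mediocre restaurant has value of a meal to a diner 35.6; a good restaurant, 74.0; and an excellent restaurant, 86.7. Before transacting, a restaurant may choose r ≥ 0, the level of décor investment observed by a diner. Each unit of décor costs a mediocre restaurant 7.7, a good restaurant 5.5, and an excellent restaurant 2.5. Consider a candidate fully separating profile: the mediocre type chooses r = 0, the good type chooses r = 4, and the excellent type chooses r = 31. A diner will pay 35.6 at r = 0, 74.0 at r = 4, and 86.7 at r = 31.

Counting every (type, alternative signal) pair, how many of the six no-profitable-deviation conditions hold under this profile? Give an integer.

3

Good (own payoff 74.0 − 5.5×4 = 52): to r=0 gives 35.6 → no gain ✓; to r=31 gives 86.7 − 5.5×31 = -83.8 → no gain ✓.
Excellent (own payoff 86.7 − 2.5×31 = 9.2): to r=0 gives 35.6 → profitable ✗; to r=4 gives 74.0 − 2.5×4 = 64 → profitable ✗.
Mediocre (own payoff 35.6): to r=4 gives 74.0 − 7.7×4 = 43.2 → profitable ✗; to r=31 gives 86.7 − 7.7×31 = -152 → no gain ✓.
3 of the 6 constraints hold; not an equilibrium.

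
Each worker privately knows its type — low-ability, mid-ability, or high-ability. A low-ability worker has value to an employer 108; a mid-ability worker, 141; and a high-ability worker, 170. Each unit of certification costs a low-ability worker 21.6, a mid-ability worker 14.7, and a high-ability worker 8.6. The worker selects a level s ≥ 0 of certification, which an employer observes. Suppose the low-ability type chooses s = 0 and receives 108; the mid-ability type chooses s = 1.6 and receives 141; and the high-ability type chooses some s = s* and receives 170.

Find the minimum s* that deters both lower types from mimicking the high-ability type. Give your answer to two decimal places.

Mid-ability type (on-path payoff 141 − 14.7×1.6 = 117.48) won't mimic when 117.48 ≥ 170 − 14.7·s*, i.e. s* ≥ 3.57.
Low-ability type (on-path payoff 108) won't mimic when 108 ≥ 170 − 21.6·s*, i.e. s* ≥ 2.87.
Both must hold, so s* = max(2.87, 3.57) = 3.57. The mid-ability type's constraint binds.

3.57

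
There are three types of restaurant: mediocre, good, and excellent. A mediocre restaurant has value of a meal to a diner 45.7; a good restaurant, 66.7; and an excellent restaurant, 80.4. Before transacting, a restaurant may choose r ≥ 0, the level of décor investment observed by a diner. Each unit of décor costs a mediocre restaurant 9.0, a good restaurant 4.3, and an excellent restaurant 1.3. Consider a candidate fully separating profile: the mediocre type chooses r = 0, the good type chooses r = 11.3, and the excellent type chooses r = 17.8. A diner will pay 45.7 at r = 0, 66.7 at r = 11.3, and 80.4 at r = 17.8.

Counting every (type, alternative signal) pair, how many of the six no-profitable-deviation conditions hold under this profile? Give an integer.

5

Good (own payoff 66.7 − 4.3×11.3 = 18.11): to r=0 gives 45.7 → profitable ✗; to r=17.8 gives 80.4 − 4.3×17.8 = 3.86 → no gain ✓.
Mediocre (own payoff 45.7): to r=11.3 gives 66.7 − 9.0×11.3 = -35 → no gain ✓; to r=17.8 gives 80.4 − 9.0×17.8 = -79.8 → no gain ✓.
Excellent (own payoff 80.4 − 1.3×17.8 = 57.26): to r=0 gives 45.7 → no gain ✓; to r=11.3 gives 66.7 − 1.3×11.3 = 52.01 → no gain ✓.
5 of the 6 constraints hold; not an equilibrium.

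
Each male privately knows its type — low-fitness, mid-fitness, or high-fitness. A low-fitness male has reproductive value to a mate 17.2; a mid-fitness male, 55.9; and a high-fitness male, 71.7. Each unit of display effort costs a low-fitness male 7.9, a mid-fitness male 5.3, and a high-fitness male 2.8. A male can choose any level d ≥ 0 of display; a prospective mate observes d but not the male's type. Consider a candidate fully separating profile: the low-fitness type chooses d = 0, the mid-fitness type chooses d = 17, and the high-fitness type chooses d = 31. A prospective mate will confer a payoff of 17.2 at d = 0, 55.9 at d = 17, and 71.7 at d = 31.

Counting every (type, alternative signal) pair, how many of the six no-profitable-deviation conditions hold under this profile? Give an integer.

High-fitness (own payoff 71.7 − 2.8×31 = -15.1): to d=0 gives 17.2 → profitable ✗; to d=17 gives 55.9 − 2.8×17 = 8.3 → profitable ✗.
Mid-fitness (own payoff 55.9 − 5.3×17 = -34.2): to d=0 gives 17.2 → profitable ✗; to d=31 gives 71.7 − 5.3×31 = -92.6 → no gain ✓.
Low-fitness (own payoff 17.2): to d=17 gives 55.9 − 7.9×17 = -78.4 → no gain ✓; to d=31 gives 71.7 − 7.9×31 = -173.2 → no gain ✓.
3 of the 6 constraints hold; not an equilibrium.

3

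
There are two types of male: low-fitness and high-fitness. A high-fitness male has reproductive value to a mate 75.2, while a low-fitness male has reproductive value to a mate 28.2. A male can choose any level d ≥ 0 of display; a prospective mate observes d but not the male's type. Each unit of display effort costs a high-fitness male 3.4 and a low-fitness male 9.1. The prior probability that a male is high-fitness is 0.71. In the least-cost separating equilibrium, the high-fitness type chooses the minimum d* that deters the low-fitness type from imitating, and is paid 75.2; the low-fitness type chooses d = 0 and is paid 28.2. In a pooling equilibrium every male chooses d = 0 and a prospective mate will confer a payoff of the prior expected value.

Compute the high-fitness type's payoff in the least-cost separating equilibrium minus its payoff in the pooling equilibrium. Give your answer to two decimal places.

-3.93

Least-cost separating signal: d* solves 28.2 = 75.2 − 9.1·d*, so d* = (75.2 − 28.2)/9.1 ≈ 5.1648.
High-fitness type's separating payoff: 75.2 − 3.4 × d* = 75.2 − 3.4 × (75.2 − 28.2)/9.1 = 75.2 − 159.8/9.1 ≈ 57.6396.
Pooling payoff: 0.71 × 75.2 + 0.29 × 28.2 = 61.57.
Difference: 57.6396 − 61.57 = -3.9304, i.e. -3.93 to two decimal places.
The high-fitness type would prefer the pooling outcome.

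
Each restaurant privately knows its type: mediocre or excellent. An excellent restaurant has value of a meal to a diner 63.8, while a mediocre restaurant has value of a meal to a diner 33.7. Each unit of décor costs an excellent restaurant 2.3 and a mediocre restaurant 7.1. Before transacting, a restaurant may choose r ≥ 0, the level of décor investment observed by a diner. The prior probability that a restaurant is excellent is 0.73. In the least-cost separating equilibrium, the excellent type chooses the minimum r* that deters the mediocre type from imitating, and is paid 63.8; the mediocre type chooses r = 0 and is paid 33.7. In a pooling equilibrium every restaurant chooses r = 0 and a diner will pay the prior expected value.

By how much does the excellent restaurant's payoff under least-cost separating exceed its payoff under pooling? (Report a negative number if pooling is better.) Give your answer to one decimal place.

Least-cost separating signal: r* solves 33.7 = 63.8 − 7.1·r*, so r* = (63.8 − 33.7)/7.1 ≈ 4.2394.
Excellent type's separating payoff: 63.8 − 2.3 × r* = 63.8 − 2.3 × (63.8 − 33.7)/7.1 = 63.8 − 69.23/7.1 ≈ 54.049.
Pooling payoff: 0.73 × 63.8 + 0.27 × 33.7 = 55.673.
Difference: 54.049 − 55.673 = -1.624, i.e. -1.6 to one decimal place.
The excellent type would prefer the pooling outcome.

-1.6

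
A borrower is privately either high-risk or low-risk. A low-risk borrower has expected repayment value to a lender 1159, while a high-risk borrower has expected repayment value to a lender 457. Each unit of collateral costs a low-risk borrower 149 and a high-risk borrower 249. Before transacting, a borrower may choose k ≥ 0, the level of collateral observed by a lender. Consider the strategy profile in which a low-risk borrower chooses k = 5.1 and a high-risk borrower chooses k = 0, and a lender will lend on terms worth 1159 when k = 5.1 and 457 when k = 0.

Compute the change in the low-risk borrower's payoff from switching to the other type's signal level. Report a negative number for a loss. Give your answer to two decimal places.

Playing k = 5.1 the low-risk borrower receives 1159 − 149 × 5.1 = 399.1.
Deviating to k = 0 yields 457 instead.
Gain from deviating: 457 − 399.1 = 57.90.
The gain is positive, so the low-risk type's incentive-compatibility constraint is violated — this profile is not a separating equilibrium.

57.90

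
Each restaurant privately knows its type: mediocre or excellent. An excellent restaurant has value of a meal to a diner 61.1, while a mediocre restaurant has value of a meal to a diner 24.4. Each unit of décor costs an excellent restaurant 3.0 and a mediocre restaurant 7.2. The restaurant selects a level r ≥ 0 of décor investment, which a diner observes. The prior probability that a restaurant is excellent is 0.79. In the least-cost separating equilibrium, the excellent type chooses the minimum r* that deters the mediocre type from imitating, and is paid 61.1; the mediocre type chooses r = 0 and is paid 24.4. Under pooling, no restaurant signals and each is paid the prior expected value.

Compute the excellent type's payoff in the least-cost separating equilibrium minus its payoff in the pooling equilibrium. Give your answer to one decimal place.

-7.6

Least-cost separating signal: r* solves 24.4 = 61.1 − 7.2·r*, so r* = (61.1 − 24.4)/7.2 ≈ 5.0972.
Excellent type's separating payoff: 61.1 − 3.0 × r* = 61.1 − 3.0 × (61.1 − 24.4)/7.2 = 61.1 − 110.1/7.2 ≈ 45.808.
Pooling payoff: 0.79 × 61.1 + 0.21 × 24.4 = 53.393.
Difference: 45.808 − 53.393 = -7.585, i.e. -7.6 to one decimal place.
The excellent type would prefer the pooling outcome.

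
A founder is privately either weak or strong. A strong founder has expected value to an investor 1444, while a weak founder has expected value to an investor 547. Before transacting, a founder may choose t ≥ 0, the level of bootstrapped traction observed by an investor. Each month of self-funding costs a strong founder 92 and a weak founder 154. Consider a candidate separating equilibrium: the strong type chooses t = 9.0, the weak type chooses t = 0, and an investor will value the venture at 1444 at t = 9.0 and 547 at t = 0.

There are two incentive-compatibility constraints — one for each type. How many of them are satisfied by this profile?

2

Weak type: stay at 0 → 547; mimic → 1444 − 154 × 9.0 = 58. IC holds (547 ≥ 58).
Strong type: signal → 1444 − 92 × 9.0 = 616; deviate to 0 → 547. IC holds (616 ≥ 547).
2 of 2 constraints hold, so this is a separating equilibrium.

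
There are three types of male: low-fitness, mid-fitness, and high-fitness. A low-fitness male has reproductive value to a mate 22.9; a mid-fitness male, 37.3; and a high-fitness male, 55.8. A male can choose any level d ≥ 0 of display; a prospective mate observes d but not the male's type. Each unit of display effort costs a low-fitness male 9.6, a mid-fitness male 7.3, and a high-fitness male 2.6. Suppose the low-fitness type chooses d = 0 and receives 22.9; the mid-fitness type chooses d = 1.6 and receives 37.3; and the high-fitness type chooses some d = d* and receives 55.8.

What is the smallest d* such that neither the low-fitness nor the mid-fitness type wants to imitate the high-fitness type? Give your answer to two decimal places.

4.13

Mid-fitness type (on-path payoff 37.3 − 7.3×1.6 = 25.62) won't mimic when 25.62 ≥ 55.8 − 7.3·d*, i.e. d* ≥ 4.13.
Low-fitness type (on-path payoff 22.9) won't mimic when 22.9 ≥ 55.8 − 9.6·d*, i.e. d* ≥ 3.43.
Both must hold, so d* = max(3.43, 4.13) = 4.13. The mid-fitness type's constraint binds.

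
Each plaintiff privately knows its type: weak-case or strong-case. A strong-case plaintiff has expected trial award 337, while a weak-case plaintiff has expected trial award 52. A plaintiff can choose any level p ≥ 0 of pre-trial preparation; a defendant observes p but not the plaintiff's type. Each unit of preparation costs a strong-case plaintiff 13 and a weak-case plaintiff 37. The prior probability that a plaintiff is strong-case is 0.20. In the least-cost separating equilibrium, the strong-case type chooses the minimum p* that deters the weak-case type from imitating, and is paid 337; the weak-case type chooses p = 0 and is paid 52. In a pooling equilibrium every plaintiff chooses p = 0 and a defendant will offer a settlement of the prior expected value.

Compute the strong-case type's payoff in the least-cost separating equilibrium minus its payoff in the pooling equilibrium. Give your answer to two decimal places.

127.86

Least-cost separating signal: p* solves 52 = 337 − 37·p*, so p* = (337 − 52)/37 ≈ 7.7027.
Strong-case type's separating payoff: 337 − 13 × p* = 337 − 13 × (337 − 52)/37 = 337 − 3705/37 ≈ 236.8649.
Pooling payoff: 0.20 × 337 + 0.80 × 52 = 109.
Difference: 236.8649 − 109 = 127.8649, i.e. 127.86 to two decimal places.
The strong-case type prefers to separate.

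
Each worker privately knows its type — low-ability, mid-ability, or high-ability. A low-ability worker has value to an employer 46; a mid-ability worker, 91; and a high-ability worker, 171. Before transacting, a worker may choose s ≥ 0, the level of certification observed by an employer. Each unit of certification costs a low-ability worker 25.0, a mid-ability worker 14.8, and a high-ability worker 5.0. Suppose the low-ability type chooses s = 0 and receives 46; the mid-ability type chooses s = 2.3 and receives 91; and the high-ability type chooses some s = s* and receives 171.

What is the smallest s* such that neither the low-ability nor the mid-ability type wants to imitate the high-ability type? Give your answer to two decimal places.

Mid-ability type (on-path payoff 91 − 14.8×2.3 = 56.96) won't mimic when 56.96 ≥ 171 − 14.8·s*, i.e. s* ≥ 7.71.
Low-ability type (on-path payoff 46) won't mimic when 46 ≥ 171 − 25.0·s*, i.e. s* ≥ 5.00.
Both must hold, so s* = max(5.00, 7.71) = 7.71. The mid-ability type's constraint binds.

7.71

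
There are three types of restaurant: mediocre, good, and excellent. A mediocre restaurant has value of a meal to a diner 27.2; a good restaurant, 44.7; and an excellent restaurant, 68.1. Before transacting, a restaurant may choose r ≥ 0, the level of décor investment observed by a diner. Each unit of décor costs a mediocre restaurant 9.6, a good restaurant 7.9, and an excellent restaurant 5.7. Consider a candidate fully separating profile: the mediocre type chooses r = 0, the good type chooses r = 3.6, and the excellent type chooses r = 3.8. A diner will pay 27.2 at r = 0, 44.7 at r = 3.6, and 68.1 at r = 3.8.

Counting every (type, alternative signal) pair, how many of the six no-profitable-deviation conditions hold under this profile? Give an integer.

Mediocre (own payoff 27.2): to r=3.6 gives 44.7 − 9.6×3.6 = 10.14 → no gain ✓; to r=3.8 gives 68.1 − 9.6×3.8 = 31.62 → profitable ✗.
Excellent (own payoff 68.1 − 5.7×3.8 = 46.44): to r=0 gives 27.2 → no gain ✓; to r=3.6 gives 44.7 − 5.7×3.6 = 24.18 → no gain ✓.
Good (own payoff 44.7 − 7.9×3.6 = 16.26): to r=0 gives 27.2 → profitable ✗; to r=3.8 gives 68.1 − 7.9×3.8 = 38.08 → profitable ✗.
3 of the 6 constraints hold; not an equilibrium.

3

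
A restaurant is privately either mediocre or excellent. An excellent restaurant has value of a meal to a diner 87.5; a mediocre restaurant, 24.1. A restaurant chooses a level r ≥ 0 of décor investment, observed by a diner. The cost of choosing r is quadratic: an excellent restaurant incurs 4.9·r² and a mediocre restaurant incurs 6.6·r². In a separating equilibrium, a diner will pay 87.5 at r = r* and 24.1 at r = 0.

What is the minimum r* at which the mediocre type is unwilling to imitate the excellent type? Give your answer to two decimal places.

The mediocre type at r = 0 receives 24.1; imitating at r* yields 87.5 − 6.6·r*².
Indifference: 24.1 = 87.5 − 6.6·r*², so r*² = (87.5 − 24.1) / 6.6 ≈ 9.6061.
r* = √9.6061 ≈ 3.10.

3.10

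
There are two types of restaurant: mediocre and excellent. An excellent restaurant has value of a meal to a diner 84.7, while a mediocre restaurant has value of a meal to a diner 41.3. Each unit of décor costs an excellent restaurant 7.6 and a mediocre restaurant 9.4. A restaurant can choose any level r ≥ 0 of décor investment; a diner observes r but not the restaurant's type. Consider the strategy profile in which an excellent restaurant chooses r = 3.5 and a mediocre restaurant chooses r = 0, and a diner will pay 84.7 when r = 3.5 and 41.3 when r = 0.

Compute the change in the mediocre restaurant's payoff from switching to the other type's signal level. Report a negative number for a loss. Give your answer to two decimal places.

Playing r = 0 the mediocre restaurant receives 41.3.
Deviating to r = 3.5 brings payment 84.7 at cost 9.4 × 3.5 = 32.9, netting 51.8.
Gain from deviating: 51.8 − 41.3 = 10.50.
The gain is positive, so the mediocre type's incentive-compatibility constraint is violated — this profile is not a separating equilibrium.

10.50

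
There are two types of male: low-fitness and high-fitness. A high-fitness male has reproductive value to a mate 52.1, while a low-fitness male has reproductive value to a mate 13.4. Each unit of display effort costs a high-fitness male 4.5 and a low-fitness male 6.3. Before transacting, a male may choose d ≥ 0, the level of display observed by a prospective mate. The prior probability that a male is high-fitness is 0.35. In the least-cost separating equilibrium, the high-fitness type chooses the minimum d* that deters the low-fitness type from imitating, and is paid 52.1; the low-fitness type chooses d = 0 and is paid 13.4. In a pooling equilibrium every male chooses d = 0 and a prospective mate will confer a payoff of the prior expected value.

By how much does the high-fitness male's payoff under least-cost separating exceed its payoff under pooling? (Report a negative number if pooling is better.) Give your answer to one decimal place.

-2.5

Least-cost separating signal: d* solves 13.4 = 52.1 − 6.3·d*, so d* = (52.1 − 13.4)/6.3 ≈ 6.1429.
High-fitness type's separating payoff: 52.1 − 4.5 × d* = 52.1 − 4.5 × (52.1 − 13.4)/6.3 = 52.1 − 174.15/6.3 ≈ 24.457.
Pooling payoff: 0.35 × 52.1 + 0.65 × 13.4 = 26.945.
Difference: 24.457 − 26.945 = -2.488, i.e. -2.5 to one decimal place.
The high-fitness type would prefer the pooling outcome.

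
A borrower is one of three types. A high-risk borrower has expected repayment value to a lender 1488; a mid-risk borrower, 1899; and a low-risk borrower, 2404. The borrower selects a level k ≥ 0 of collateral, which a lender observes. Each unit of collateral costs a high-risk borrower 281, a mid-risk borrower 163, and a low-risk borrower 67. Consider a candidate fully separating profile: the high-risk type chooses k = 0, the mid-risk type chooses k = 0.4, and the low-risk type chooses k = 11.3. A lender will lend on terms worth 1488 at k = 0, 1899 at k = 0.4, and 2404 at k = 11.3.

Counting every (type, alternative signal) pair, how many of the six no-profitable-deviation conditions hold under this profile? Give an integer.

4

Mid-risk (own payoff 1899 − 163×0.4 = 1833.8): to k=0 gives 1488 → no gain ✓; to k=11.3 gives 2404 − 163×11.3 = 562.1 → no gain ✓.
Low-risk (own payoff 2404 − 67×11.3 = 1646.9): to k=0 gives 1488 → no gain ✓; to k=0.4 gives 1899 − 67×0.4 = 1872.2 → profitable ✗.
High-risk (own payoff 1488): to k=0.4 gives 1899 − 281×0.4 = 1786.6 → profitable ✗; to k=11.3 gives 2404 − 281×11.3 = -771.3 → no gain ✓.
4 of the 6 constraints hold; not an equilibrium.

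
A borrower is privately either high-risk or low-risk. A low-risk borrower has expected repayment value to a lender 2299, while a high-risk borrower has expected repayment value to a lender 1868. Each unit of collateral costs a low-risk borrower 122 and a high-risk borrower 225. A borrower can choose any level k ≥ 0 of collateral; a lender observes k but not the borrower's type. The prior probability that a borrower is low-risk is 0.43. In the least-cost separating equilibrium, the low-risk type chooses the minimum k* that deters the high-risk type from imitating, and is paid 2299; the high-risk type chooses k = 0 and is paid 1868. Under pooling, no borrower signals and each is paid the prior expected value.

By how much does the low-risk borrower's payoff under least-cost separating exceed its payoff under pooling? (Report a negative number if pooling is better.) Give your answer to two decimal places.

Least-cost separating signal: k* solves 1868 = 2299 − 225·k*, so k* = (2299 − 1868)/225 ≈ 1.9156.
Low-risk type's separating payoff: 2299 − 122 × k* = 2299 − 122 × (2299 − 1868)/225 = 2299 − 52582/225 ≈ 2065.3022.
Pooling payoff: 0.43 × 2299 + 0.57 × 1868 = 2053.33.
Difference: 2065.3022 − 2053.33 = 11.9722, i.e. 11.97 to two decimal places.
The low-risk type prefers to separate.

11.97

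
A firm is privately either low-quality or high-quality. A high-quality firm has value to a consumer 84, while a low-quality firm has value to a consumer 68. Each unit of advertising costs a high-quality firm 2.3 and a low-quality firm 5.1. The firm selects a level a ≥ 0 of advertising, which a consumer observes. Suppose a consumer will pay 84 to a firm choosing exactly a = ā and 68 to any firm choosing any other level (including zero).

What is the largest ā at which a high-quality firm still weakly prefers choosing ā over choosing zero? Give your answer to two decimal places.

6.96

Choosing ā yields the high-quality type 84 − 2.3·ā; choosing zero yields 68.
The high-quality type is indifferent at 84 − 2.3·ā = 68, i.e. ā = (84 − 68) / 2.3 ≈ 6.96.
For any ā above 6.96 the high-quality type would rather pool at zero, so separation collapses.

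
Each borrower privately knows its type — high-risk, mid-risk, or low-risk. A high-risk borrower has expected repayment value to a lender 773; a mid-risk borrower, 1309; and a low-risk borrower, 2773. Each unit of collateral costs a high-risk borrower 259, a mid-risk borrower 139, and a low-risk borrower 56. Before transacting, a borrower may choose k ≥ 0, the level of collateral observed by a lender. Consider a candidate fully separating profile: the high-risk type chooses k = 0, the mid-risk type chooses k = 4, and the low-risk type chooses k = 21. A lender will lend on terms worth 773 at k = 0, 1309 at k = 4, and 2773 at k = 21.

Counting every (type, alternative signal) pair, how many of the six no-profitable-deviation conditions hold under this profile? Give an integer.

Mid-risk (own payoff 1309 − 139×4 = 753): to k=0 gives 773 → profitable ✗; to k=21 gives 2773 − 139×21 = -146 → no gain ✓.
High-risk (own payoff 773): to k=4 gives 1309 − 259×4 = 273 → no gain ✓; to k=21 gives 2773 − 259×21 = -2666 → no gain ✓.
Low-risk (own payoff 2773 − 56×21 = 1597): to k=0 gives 773 → no gain ✓; to k=4 gives 1309 − 56×4 = 1085 → no gain ✓.
5 of the 6 constraints hold; not an equilibrium.

5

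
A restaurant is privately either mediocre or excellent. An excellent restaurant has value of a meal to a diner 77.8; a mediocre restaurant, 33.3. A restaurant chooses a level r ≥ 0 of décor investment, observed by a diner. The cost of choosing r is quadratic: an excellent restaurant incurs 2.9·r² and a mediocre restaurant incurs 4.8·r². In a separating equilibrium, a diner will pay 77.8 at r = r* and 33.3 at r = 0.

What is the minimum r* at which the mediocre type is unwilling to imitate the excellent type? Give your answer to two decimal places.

3.04

The mediocre type at r = 0 receives 33.3; imitating at r* yields 77.8 − 4.8·r*².
Indifference: 33.3 = 77.8 − 4.8·r*², so r*² = (77.8 − 33.3) / 4.8 ≈ 9.2708.
r* = √9.2708 ≈ 3.04.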